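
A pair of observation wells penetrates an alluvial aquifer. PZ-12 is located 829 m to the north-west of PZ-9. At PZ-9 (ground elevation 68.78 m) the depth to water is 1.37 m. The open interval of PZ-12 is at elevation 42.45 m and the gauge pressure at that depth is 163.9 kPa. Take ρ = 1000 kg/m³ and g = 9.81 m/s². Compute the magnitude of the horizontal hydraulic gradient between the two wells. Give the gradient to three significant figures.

Total head at PZ-9: h = 68.78 − 1.37 = 67.41 m.
Pressure head at PZ-12: ψ = P/(ρg) = 163.9×1000 / (1000 × 9.81) = 16.71 m.
Total head at PZ-12: h = z + ψ = 42.45 + 16.71 = 59.16 m.
Head difference: h(PZ-9) − h(PZ-12) = 67.41 − 59.16 = 8.25 m.
Hydraulic gradient: i = |Δh| / L = 8.25 / 829 = 0.00995.

i ≈ 0.00995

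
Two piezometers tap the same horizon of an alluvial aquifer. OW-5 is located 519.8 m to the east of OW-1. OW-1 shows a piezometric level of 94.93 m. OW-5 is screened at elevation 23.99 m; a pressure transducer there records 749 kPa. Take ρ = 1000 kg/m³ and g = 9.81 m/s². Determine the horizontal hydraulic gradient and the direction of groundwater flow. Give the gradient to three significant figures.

Total head at OW-1: h = 94.93 m (water level in the piezometer is the total head).
Pressure head at OW-5: ψ = P/(ρg) = 749×1000 / (1000 × 9.81) = 76.35 m.
Total head at OW-5: h = z + ψ = 23.99 + 76.35 = 100.34 m.
Head difference: h(OW-1) − h(OW-5) = 94.93 − 100.34 = -5.41 m.
Hydraulic gradient: i = |Δh| / L = 5.41 / 519.8 = 0.0104.
Flow is from higher to lower head: from OW-5 toward OW-1, i.e. toward the west.

i ≈ 0.0104; groundwater flows toward the west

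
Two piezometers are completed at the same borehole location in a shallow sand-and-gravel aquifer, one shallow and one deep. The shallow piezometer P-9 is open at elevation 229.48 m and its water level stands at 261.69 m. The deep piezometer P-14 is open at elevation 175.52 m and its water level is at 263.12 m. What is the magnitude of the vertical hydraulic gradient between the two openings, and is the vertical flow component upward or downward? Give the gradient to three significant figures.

Total head at P-9: h = 261.69 m (water level in the standpipe).
Total head at P-14: h = 263.12 m.
Δh = h(P-9) − h(P-14) = 261.69 − 263.12 = -1.43 m.
Vertical separation Δz = 229.48 − 175.52 = 53.96 m.
|i_v| = |Δh| / Δz = 1.43 / 53.96 = 0.0265.
Head is higher in the deep piezometer, so vertical flow is upward (discharge condition).

|i_v| ≈ 0.0265; vertical flow is upward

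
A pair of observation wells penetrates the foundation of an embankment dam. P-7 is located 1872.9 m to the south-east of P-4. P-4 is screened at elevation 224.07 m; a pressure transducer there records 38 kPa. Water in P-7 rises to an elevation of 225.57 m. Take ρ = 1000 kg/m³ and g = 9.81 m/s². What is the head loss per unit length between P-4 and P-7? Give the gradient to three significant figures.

Pressure head at P-4: ψ = P/(ρg) = 38×1000 / (1000 × 9.81) = 3.87 m.
Total head at P-4: h = z + ψ = 224.07 + 3.87 = 227.94 m.
Total head at P-7: h = 225.57 m (water level in the piezometer is the total head).
Head difference: h(P-4) − h(P-7) = 227.94 − 225.57 = 2.37 m.
Hydraulic gradient: i = |Δh| / L = 2.37 / 1872.9 = 0.00127.

i ≈ 0.00127 m/m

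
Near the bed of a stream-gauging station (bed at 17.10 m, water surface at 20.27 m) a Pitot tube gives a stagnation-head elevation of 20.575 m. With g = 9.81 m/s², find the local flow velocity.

Near the bed, under hydrostatic conditions, the piezometric head (z + ψ) equals the free-surface elevation, 20.27 m.
Velocity head = total − piezometric = 20.575 − 20.27 = 0.305 m.
v = √(2g·h_v) = √(2 × 9.81 × 0.305) = 2.45 m/s.

v ≈ 2.45 m/s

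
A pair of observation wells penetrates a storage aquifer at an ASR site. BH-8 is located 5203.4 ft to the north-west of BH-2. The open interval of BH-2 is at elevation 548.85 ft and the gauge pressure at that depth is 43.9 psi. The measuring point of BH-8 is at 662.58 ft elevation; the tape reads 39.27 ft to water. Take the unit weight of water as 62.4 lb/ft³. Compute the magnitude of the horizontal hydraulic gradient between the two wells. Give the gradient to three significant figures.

Pressure head at BH-2: ψ = 144·P/γ = 144 × 43.9 / 62.4 = 101.31 ft.
Total head at BH-2: h = z + ψ = 548.85 + 101.31 = 650.16 ft.
Total head at BH-8: h = 662.58 − 39.27 = 623.31 ft.
Head difference: h(BH-2) − h(BH-8) = 650.16 − 623.31 = 26.85 ft.
Hydraulic gradient: i = |Δh| / L = 26.85 / 5203.4 = 0.00516.

i ≈ 0.00516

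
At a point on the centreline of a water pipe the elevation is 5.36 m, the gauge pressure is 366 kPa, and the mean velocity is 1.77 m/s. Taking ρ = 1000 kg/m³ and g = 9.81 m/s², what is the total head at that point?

Pressure head ψ = P/(ρg) = 366×1000 / (1000 × 9.81) = 37.31 m.
Velocity head = v²/(2g) = 1.77² / (2 × 9.81) = 0.160 m.
h = z + ψ + v²/(2g) = 5.36 + 37.31 + 0.160 = 42.83 m.

h ≈ 42.83 m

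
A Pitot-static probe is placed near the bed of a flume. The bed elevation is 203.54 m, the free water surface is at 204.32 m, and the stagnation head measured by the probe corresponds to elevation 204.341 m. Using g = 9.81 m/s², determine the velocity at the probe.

v ≈ 0.642 m/s

Near the bed, under hydrostatic conditions, the piezometric head (z + ψ) equals the free-surface elevation, 204.32 m.
Velocity head = total − piezometric = 204.341 − 204.32 = 0.021 m.
v = √(2g·h_v) = √(2 × 9.81 × 0.021) = 0.642 m/s.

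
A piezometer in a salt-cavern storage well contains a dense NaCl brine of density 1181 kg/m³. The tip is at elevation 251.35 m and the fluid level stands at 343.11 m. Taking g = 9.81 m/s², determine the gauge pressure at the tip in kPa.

P ≈ 1060 kPa

Pressure head ψ = h − z = 343.11 − 251.35 = 91.76 m.
P = ρgψ = 1181 × 9.81 × 91.76 = 1063096 Pa ≈ 1060 kPa.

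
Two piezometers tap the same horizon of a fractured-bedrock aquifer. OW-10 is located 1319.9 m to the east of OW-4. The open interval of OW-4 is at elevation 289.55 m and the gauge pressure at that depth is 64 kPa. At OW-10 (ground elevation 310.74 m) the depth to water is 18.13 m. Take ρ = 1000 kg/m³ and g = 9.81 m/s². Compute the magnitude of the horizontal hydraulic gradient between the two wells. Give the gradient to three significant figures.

Pressure head at OW-4: ψ = P/(ρg) = 64×1000 / (1000 × 9.81) = 6.52 m.
Total head at OW-4: h = z + ψ = 289.55 + 6.52 = 296.07 m.
Total head at OW-10: h = 310.74 − 18.13 = 292.61 m.
Head difference: h(OW-4) − h(OW-10) = 296.07 − 292.61 = 3.46 m.
Hydraulic gradient: i = |Δh| / L = 3.46 / 1319.9 = 0.00262.

i ≈ 0.00262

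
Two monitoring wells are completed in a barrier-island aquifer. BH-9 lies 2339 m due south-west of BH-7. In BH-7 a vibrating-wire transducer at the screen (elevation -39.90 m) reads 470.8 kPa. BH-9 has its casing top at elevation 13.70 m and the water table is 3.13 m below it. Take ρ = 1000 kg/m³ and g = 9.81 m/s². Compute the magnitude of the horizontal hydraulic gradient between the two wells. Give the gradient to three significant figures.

Pressure head at BH-7: ψ = P/(ρg) = 470.8×1000 / (1000 × 9.81) = 47.99 m.
Total head at BH-7: h = z + ψ = -39.90 + 47.99 = 8.09 m.
Total head at BH-9: h = 13.70 − 3.13 = 10.57 m.
Head difference: h(BH-7) − h(BH-9) = 8.09 − 10.57 = -2.48 m.
Hydraulic gradient: i = |Δh| / L = 2.48 / 2339 = 0.00106.

i ≈ 0.00106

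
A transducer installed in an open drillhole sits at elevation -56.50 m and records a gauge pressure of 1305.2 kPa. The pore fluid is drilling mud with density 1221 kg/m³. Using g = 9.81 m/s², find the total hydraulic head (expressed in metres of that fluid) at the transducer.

h ≈ 52.47 m

ψ = P/(ρg) = 1305.2×1000 / (1221 × 9.81) = 108.97 m.
h = z + ψ = -56.50 + 108.97 = 52.47 m.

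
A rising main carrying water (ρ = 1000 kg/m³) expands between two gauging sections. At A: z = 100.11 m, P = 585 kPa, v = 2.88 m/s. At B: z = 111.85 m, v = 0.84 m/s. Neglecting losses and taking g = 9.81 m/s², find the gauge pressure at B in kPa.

P₂ ≈ 474 kPa

Pressure head at A: ψ₁ = P₁/(ρg) = 585×1000 / (1000 × 9.81) = 59.63 m.
Velocity heads: v₁²/2g = 2.88²/19.62 = 0.423 m; v₂²/2g = 0.84²/19.62 = 0.036 m.
Total head H = z₁ + ψ₁ + v₁²/2g = 100.11 + 59.63 + 0.423 = 160.16 m.
ψ₂ = H − z₂ − v₂²/2g = 160.16 − 111.85 − 0.036 = 48.27 m.
P₂ = ρgψ₂ = 1000 × 9.81 × 48.27 ≈ 474 kPa.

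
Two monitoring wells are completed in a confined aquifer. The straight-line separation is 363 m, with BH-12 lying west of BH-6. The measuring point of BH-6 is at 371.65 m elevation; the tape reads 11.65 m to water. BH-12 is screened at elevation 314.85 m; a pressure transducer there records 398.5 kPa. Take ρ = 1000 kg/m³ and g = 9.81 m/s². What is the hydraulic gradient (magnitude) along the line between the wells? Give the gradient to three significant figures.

Total head at BH-6: h = 371.65 − 11.65 = 360.00 m.
Pressure head at BH-12: ψ = P/(ρg) = 398.5×1000 / (1000 × 9.81) = 40.62 m.
Total head at BH-12: h = z + ψ = 314.85 + 40.62 = 355.47 m.
Head difference: h(BH-6) − h(BH-12) = 360.00 − 355.47 = 4.53 m.
Hydraulic gradient: i = |Δh| / L = 4.53 / 363 = 0.0125.

i ≈ 0.0125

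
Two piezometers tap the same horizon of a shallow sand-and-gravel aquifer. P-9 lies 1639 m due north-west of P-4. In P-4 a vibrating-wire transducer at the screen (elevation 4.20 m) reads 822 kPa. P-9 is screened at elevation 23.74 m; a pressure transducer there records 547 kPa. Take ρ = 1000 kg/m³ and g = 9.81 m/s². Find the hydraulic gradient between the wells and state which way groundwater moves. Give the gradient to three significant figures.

i ≈ 0.00518; groundwater flows toward the north-west

Pressure head at P-4: ψ = P/(ρg) = 822×1000 / (1000 × 9.81) = 83.79 m.
Total head at P-4: h = z + ψ = 4.20 + 83.79 = 87.99 m.
Pressure head at P-9: ψ = P/(ρg) = 547×1000 / (1000 × 9.81) = 55.76 m.
Total head at P-9: h = z + ψ = 23.74 + 55.76 = 79.50 m.
Head difference: h(P-4) − h(P-9) = 87.99 − 79.50 = 8.49 m.
Hydraulic gradient: i = |Δh| / L = 8.49 / 1639 = 0.00518.
Flow is from higher to lower head: from P-4 toward P-9, i.e. toward the north-west.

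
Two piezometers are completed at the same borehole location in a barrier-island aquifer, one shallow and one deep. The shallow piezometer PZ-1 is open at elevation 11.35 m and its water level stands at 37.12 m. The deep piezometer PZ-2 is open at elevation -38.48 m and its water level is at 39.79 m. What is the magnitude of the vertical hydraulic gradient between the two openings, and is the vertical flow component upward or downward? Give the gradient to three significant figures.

|i_v| ≈ 0.0536; vertical flow is upward

Total head at PZ-1: h = 37.12 m (water level in the standpipe).
Total head at PZ-2: h = 39.79 m.
Δh = h(PZ-1) − h(PZ-2) = 37.12 − 39.79 = -2.67 m.
Vertical separation Δz = 11.35 − (-38.48) = 49.83 m.
|i_v| = |Δh| / Δz = 2.67 / 49.83 = 0.0536.
Head is higher in the deep piezometer, so vertical flow is upward (discharge condition).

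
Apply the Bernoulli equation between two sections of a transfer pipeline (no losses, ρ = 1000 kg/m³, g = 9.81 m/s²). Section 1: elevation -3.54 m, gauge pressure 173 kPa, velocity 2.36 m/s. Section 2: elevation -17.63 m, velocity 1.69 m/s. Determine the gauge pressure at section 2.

P₂ ≈ 313 kPa

Pressure head at 1: ψ₁ = P₁/(ρg) = 173×1000 / (1000 × 9.81) = 17.64 m.
Velocity heads: v₁²/2g = 2.36²/19.62 = 0.284 m; v₂²/2g = 1.69²/19.62 = 0.146 m.
Total head H = z₁ + ψ₁ + v₁²/2g = -3.54 + 17.64 + 0.284 = 14.38 m.
ψ₂ = H − z₂ − v₂²/2g = 14.38 − (-17.63) − 0.146 = 31.86 m.
P₂ = ρgψ₂ = 1000 × 9.81 × 31.86 ≈ 313 kPa.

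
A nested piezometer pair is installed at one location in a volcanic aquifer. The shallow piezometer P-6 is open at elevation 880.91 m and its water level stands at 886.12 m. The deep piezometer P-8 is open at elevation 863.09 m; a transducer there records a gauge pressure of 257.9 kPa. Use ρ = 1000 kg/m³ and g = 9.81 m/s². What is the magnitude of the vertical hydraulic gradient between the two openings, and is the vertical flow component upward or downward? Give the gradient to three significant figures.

|i_v| ≈ 0.183; vertical flow is upward

Total head at P-6: h = 886.12 m (water level in the standpipe).
Pressure head at P-8: ψ = P/(ρg) = 257.9×1000 / (1000 × 9.81) = 26.29 m.
Total head at P-8: h = z + ψ = 863.09 + 26.29 = 889.38 m.
Δh = h(P-6) − h(P-8) = 886.12 − 889.38 = -3.26 m.
Vertical separation Δz = 880.91 − 863.09 = 17.82 m.
|i_v| = |Δh| / Δz = 3.26 / 17.82 = 0.183.
Head is higher in the deep piezometer, so vertical flow is upward (discharge condition).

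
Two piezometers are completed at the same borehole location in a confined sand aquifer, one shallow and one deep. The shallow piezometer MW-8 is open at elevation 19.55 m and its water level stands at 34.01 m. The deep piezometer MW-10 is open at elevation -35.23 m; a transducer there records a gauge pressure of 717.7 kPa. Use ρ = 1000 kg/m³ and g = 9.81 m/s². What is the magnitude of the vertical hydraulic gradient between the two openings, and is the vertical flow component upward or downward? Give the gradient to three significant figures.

|i_v| ≈ 0.0716; vertical flow is upward

Total head at MW-8: h = 34.01 m (water level in the standpipe).
Pressure head at MW-10: ψ = P/(ρg) = 717.7×1000 / (1000 × 9.81) = 73.16 m.
Total head at MW-10: h = z + ψ = -35.23 + 73.16 = 37.93 m.
Δh = h(MW-8) − h(MW-10) = 34.01 − 37.93 = -3.92 m.
Vertical separation Δz = 19.55 − (-35.23) = 54.78 m.
|i_v| = |Δh| / Δz = 3.92 / 54.78 = 0.0716.
Head is higher in the deep piezometer, so vertical flow is upward (discharge condition).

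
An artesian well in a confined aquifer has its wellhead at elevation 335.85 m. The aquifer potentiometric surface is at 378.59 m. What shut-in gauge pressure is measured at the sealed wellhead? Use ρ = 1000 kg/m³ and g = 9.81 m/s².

P ≈ 419 kPa

Head above the cap: Δh = 378.59 − 335.85 = 42.74 m.
P = ρgΔh = 1000 × 9.81 × 42.74 = 419279 Pa ≈ 419 kPa.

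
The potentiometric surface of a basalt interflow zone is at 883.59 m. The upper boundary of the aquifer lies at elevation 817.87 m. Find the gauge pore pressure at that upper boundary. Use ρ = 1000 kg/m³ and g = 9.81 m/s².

Pressure head at the aquifer top: ψ = h − z = 883.59 − 817.87 = 65.72 m.
P = ρgψ = 1000 × 9.81 × 65.72 = 644713 Pa ≈ 645 kPa.

P ≈ 645 kPa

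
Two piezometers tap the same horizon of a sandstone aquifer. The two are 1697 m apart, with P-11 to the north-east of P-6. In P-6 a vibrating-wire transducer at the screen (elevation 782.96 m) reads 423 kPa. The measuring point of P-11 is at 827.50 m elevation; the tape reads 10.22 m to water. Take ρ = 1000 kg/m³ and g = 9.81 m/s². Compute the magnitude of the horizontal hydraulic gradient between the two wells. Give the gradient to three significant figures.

Pressure head at P-6: ψ = P/(ρg) = 423×1000 / (1000 × 9.81) = 43.12 m.
Total head at P-6: h = z + ψ = 782.96 + 43.12 = 826.08 m.
Total head at P-11: h = 827.50 − 10.22 = 817.28 m.
Head difference: h(P-6) − h(P-11) = 826.08 − 817.28 = 8.80 m.
Hydraulic gradient: i = |Δh| / L = 8.80 / 1697 = 0.00519.

i ≈ 0.00519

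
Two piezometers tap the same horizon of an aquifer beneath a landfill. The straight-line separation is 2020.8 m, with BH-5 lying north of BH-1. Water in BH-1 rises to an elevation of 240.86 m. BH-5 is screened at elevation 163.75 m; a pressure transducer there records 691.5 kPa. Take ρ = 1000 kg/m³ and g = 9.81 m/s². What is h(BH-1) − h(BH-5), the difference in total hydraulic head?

Total head at BH-1: h = 240.86 m (water level in the piezometer is the total head).
Pressure head at BH-5: ψ = P/(ρg) = 691.5×1000 / (1000 × 9.81) = 70.49 m.
Total head at BH-5: h = z + ψ = 163.75 + 70.49 = 234.24 m.
Head difference: h(BH-1) − h(BH-5) = 240.86 − 234.24 = 6.62 m.

Δh ≈ 6.62 m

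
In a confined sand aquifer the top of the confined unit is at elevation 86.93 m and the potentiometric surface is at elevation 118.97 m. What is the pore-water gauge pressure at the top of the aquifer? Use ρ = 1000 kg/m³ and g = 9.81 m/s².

Pressure head at the aquifer top: ψ = h − z = 118.97 − 86.93 = 32.04 m.
P = ρgψ = 1000 × 9.81 × 32.04 = 314312 Pa ≈ 314 kPa.

P ≈ 314 kPa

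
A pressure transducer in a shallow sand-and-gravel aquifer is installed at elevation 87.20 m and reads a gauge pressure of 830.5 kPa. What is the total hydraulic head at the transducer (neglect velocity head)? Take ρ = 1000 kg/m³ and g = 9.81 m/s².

h ≈ 171.86 m

ψ = P/(ρg) = 830.5×1000 / (1000 × 9.81) = 84.66 m.
h = z + ψ = 87.20 + 84.66 = 171.86 m.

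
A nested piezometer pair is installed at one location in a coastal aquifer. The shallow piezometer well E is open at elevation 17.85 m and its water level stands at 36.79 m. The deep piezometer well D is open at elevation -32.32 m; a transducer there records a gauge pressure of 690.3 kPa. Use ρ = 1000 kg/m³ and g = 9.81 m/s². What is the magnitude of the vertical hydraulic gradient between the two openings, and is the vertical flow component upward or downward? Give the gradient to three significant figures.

Total head at well E: h = 36.79 m (water level in the standpipe).
Pressure head at well D: ψ = P/(ρg) = 690.3×1000 / (1000 × 9.81) = 70.37 m.
Total head at well D: h = z + ψ = -32.32 + 70.37 = 38.05 m.
Δh = h(well E) − h(well D) = 36.79 − 38.05 = -1.26 m.
Vertical separation Δz = 17.85 − (-32.32) = 50.17 m.
|i_v| = |Δh| / Δz = 1.26 / 50.17 = 0.0251.
Head is higher in the deep piezometer, so vertical flow is upward (discharge condition).

|i_v| ≈ 0.0251; vertical flow is upward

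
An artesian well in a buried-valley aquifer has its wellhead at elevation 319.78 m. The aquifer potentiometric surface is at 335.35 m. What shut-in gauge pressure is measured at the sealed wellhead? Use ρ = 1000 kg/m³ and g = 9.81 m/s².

P ≈ 153 kPa

Head above the cap: Δh = 335.35 − 319.78 = 15.57 m.
P = ρgΔh = 1000 × 9.81 × 15.57 = 152742 Pa ≈ 153 kPa.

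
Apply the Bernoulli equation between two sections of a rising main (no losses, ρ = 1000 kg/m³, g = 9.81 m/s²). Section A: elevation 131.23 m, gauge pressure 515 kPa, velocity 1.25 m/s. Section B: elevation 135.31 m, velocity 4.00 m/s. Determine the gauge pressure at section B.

Pressure head at A: ψ₁ = P₁/(ρg) = 515×1000 / (1000 × 9.81) = 52.50 m.
Velocity heads: v₁²/2g = 1.25²/19.62 = 0.080 m; v₂²/2g = 4.00²/19.62 = 0.815 m.
Total head H = z₁ + ψ₁ + v₁²/2g = 131.23 + 52.50 + 0.080 = 183.81 m.
ψ₂ = H − z₂ − v₂²/2g = 183.81 − 135.31 − 0.815 = 47.69 m.
P₂ = ρgψ₂ = 1000 × 9.81 × 47.69 ≈ 468 kPa.

P₂ ≈ 468 kPa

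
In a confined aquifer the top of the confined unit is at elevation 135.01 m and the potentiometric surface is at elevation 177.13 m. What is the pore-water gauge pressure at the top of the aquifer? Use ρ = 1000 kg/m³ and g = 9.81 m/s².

P ≈ 413 kPa

Pressure head at the aquifer top: ψ = h − z = 177.13 − 135.01 = 42.12 m.
P = ρgψ = 1000 × 9.81 × 42.12 = 413197 Pa ≈ 413 kPa.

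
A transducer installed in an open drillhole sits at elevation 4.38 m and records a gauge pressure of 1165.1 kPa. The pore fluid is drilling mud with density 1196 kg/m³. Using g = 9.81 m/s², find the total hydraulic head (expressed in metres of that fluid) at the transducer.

ψ = P/(ρg) = 1165.1×1000 / (1196 × 9.81) = 99.30 m.
h = z + ψ = 4.38 + 99.30 = 103.68 m.

h ≈ 103.68 m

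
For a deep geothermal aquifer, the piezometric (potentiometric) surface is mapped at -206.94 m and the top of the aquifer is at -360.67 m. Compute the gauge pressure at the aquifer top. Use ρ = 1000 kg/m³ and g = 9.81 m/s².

Pressure head at the aquifer top: ψ = h − z = -206.94 − (-360.67) = 153.73 m.
P = ρgψ = 1000 × 9.81 × 153.73 = 1508091 Pa ≈ 1510 kPa.

P ≈ 1510 kPa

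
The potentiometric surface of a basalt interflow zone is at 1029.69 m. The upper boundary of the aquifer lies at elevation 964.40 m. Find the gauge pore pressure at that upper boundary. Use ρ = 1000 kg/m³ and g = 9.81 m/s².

Pressure head at the aquifer top: ψ = h − z = 1029.69 − 964.40 = 65.29 m.
P = ρgψ = 1000 × 9.81 × 65.29 = 640495 Pa ≈ 640 kPa.

P ≈ 640 kPa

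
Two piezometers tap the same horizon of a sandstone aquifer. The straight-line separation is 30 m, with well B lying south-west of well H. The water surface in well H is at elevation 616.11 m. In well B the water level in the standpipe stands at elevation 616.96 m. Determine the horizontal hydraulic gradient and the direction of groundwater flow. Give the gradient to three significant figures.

Total head at well H: h = 616.11 m (water level in the piezometer is the total head).
Total head at well B: h = 616.96 m (water level in the piezometer is the total head).
Head difference: h(well H) − h(well B) = 616.11 − 616.96 = -0.85 m.
Hydraulic gradient: i = |Δh| / L = 0.85 / 30 = 0.0283.
Flow is from higher to lower head: from well B toward well H, i.e. toward the north-east.

i ≈ 0.0283; groundwater flows toward the north-east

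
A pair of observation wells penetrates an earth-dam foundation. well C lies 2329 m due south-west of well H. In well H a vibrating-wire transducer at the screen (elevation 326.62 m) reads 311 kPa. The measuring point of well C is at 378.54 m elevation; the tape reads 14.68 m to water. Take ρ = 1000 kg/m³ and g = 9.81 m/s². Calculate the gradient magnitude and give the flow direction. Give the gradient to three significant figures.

i ≈ 0.00238; groundwater flows toward the north-east

Pressure head at well H: ψ = P/(ρg) = 311×1000 / (1000 × 9.81) = 31.70 m.
Total head at well H: h = z + ψ = 326.62 + 31.70 = 358.32 m.
Total head at well C: h = 378.54 − 14.68 = 363.86 m.
Head difference: h(well H) − h(well C) = 358.32 − 363.86 = -5.54 m.
Hydraulic gradient: i = |Δh| / L = 5.54 / 2329 = 0.00238.
Flow is from higher to lower head: from well C toward well H, i.e. toward the north-east.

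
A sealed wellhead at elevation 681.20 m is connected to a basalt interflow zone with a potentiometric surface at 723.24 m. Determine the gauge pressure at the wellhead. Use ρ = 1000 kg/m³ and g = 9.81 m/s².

P ≈ 412 kPa

Head above the cap: Δh = 723.24 − 681.20 = 42.04 m.
P = ρgΔh = 1000 × 9.81 × 42.04 = 412412 Pa ≈ 412 kPa.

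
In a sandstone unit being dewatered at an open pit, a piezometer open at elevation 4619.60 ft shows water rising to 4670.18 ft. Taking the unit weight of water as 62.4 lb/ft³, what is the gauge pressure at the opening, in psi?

P ≈ 21.9 psi

Pressure head ψ = h − z = 4670.18 − 4619.60 = 50.58 ft.
P = γ·ψ / 144 = 62.4 × 50.58 / 144 = 21.9 psi.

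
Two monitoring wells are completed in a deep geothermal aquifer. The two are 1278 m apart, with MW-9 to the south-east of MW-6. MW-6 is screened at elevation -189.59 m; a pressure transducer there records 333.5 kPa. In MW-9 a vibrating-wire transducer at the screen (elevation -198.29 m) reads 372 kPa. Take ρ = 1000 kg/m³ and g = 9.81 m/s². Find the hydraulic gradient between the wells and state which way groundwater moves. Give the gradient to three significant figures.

Pressure head at MW-6: ψ = P/(ρg) = 333.5×1000 / (1000 × 9.81) = 34.00 m.
Total head at MW-6: h = z + ψ = -189.59 + 34.00 = -155.59 m.
Pressure head at MW-9: ψ = P/(ρg) = 372×1000 / (1000 × 9.81) = 37.92 m.
Total head at MW-9: h = z + ψ = -198.29 + 37.92 = -160.37 m.
Head difference: h(MW-6) − h(MW-9) = -155.59 − (-160.37) = 4.78 m.
Hydraulic gradient: i = |Δh| / L = 4.78 / 1278 = 0.00374.
Flow is from higher to lower head: from MW-6 toward MW-9, i.e. toward the south-east.

i ≈ 0.00374; groundwater flows toward the south-east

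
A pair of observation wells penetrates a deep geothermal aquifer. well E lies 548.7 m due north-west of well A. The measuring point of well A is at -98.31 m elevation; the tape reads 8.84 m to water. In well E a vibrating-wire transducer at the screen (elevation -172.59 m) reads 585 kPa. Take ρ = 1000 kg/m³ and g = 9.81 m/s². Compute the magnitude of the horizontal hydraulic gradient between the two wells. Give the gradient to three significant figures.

Total head at well A: h = -98.31 − 8.84 = -107.15 m.
Pressure head at well E: ψ = P/(ρg) = 585×1000 / (1000 × 9.81) = 59.63 m.
Total head at well E: h = z + ψ = -172.59 + 59.63 = -112.96 m.
Head difference: h(well A) − h(well E) = -107.15 − (-112.96) = 5.81 m.
Hydraulic gradient: i = |Δh| / L = 5.81 / 548.7 = 0.0106.

i ≈ 0.0106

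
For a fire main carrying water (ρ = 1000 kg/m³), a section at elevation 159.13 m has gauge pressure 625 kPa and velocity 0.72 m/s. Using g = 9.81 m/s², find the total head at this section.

Pressure head ψ = P/(ρg) = 625×1000 / (1000 × 9.81) = 63.71 m.
Velocity head = v²/(2g) = 0.72² / (2 × 9.81) = 0.026 m.
h = z + ψ + v²/(2g) = 159.13 + 63.71 + 0.026 = 222.87 m.

h ≈ 222.87 m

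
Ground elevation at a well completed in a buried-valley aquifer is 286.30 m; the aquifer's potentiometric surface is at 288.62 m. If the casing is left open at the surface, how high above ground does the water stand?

≈ 2.32 m above ground

Water rises to the potentiometric surface, so the rise above ground = 288.62 − 286.30 = 2.32 m.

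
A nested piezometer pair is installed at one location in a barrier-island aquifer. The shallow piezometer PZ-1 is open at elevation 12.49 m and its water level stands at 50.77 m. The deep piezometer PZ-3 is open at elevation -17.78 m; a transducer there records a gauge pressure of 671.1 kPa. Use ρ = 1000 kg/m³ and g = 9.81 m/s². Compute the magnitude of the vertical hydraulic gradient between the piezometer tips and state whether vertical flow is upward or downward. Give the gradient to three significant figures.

Total head at PZ-1: h = 50.77 m (water level in the standpipe).
Pressure head at PZ-3: ψ = P/(ρg) = 671.1×1000 / (1000 × 9.81) = 68.41 m.
Total head at PZ-3: h = z + ψ = -17.78 + 68.41 = 50.63 m.
Δh = h(PZ-1) − h(PZ-3) = 50.77 − 50.63 = 0.14 m.
Vertical separation Δz = 12.49 − (-17.78) = 30.27 m.
|i_v| = |Δh| / Δz = 0.14 / 30.27 = 0.00463.
Head is higher in the shallow piezometer, so vertical flow is downward (recharge condition).

|i_v| ≈ 0.00463; vertical flow is downward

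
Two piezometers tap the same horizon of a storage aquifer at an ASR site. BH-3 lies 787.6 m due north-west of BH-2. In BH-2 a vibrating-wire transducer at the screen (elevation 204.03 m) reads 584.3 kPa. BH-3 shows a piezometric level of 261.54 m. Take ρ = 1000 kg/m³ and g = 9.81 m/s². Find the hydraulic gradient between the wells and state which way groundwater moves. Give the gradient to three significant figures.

i ≈ 0.00260; groundwater flows toward the north-west

Pressure head at BH-2: ψ = P/(ρg) = 584.3×1000 / (1000 × 9.81) = 59.56 m.
Total head at BH-2: h = z + ψ = 204.03 + 59.56 = 263.59 m.
Total head at BH-3: h = 261.54 m (water level in the piezometer is the total head).
Head difference: h(BH-2) − h(BH-3) = 263.59 − 261.54 = 2.05 m.
Hydraulic gradient: i = |Δh| / L = 2.05 / 787.6 = 0.00260.
Flow is from higher to lower head: from BH-2 toward BH-3, i.e. toward the north-west.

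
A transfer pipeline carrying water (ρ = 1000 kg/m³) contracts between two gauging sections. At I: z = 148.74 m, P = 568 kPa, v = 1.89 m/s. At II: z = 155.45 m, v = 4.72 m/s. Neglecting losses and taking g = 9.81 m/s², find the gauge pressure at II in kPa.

Pressure head at I: ψ₁ = P₁/(ρg) = 568×1000 / (1000 × 9.81) = 57.90 m.
Velocity heads: v₁²/2g = 1.89²/19.62 = 0.182 m; v₂²/2g = 4.72²/19.62 = 1.135 m.
Total head H = z₁ + ψ₁ + v₁²/2g = 148.74 + 57.90 + 0.182 = 206.82 m.
ψ₂ = H − z₂ − v₂²/2g = 206.82 − 155.45 − 1.135 = 50.24 m.
P₂ = ρgψ₂ = 1000 × 9.81 × 50.24 ≈ 493 kPa.

P₂ ≈ 493 kPa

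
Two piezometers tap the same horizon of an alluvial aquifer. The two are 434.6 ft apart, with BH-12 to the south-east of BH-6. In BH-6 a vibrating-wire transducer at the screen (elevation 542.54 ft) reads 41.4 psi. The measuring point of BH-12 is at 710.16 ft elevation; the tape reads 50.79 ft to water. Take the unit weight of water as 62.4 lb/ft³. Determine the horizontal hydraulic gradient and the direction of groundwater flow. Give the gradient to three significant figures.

i ≈ 0.0490; groundwater flows toward the north-west

Pressure head at BH-6: ψ = 144·P/γ = 144 × 41.4 / 62.4 = 95.54 ft.
Total head at BH-6: h = z + ψ = 542.54 + 95.54 = 638.08 ft.
Total head at BH-12: h = 710.16 − 50.79 = 659.37 ft.
Head difference: h(BH-6) − h(BH-12) = 638.08 − 659.37 = -21.29 ft.
Hydraulic gradient: i = |Δh| / L = 21.29 / 434.6 = 0.0490.
Flow is from higher to lower head: from BH-12 toward BH-6, i.e. toward the north-west.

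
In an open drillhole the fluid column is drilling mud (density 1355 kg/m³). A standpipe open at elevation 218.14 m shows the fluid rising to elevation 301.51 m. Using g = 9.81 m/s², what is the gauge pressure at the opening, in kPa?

Pressure head ψ = h − z = 301.51 − 218.14 = 83.37 m.
P = ρgψ = 1355 × 9.81 × 83.37 = 1108200 Pa ≈ 1110 kPa.

P ≈ 1110 kPa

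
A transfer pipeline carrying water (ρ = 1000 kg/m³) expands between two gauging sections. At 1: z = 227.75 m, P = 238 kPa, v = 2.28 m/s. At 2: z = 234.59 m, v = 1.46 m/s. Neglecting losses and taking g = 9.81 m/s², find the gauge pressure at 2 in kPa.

Pressure head at 1: ψ₁ = P₁/(ρg) = 238×1000 / (1000 × 9.81) = 24.26 m.
Velocity heads: v₁²/2g = 2.28²/19.62 = 0.265 m; v₂²/2g = 1.46²/19.62 = 0.109 m.
Total head H = z₁ + ψ₁ + v₁²/2g = 227.75 + 24.26 + 0.265 = 252.27 m.
ψ₂ = H − z₂ − v₂²/2g = 252.27 − 234.59 − 0.109 = 17.57 m.
P₂ = ρgψ₂ = 1000 × 9.81 × 17.57 ≈ 172 kPa.

P₂ ≈ 172 kPa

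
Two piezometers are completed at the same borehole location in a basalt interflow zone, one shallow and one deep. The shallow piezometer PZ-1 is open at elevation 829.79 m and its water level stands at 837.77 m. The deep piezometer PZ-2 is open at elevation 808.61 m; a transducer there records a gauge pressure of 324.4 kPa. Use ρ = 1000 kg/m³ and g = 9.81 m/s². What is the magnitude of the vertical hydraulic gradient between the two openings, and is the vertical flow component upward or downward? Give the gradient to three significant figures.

Total head at PZ-1: h = 837.77 m (water level in the standpipe).
Pressure head at PZ-2: ψ = P/(ρg) = 324.4×1000 / (1000 × 9.81) = 33.07 m.
Total head at PZ-2: h = z + ψ = 808.61 + 33.07 = 841.68 m.
Δh = h(PZ-1) − h(PZ-2) = 837.77 − 841.68 = -3.91 m.
Vertical separation Δz = 829.79 − 808.61 = 21.18 m.
|i_v| = |Δh| / Δz = 3.91 / 21.18 = 0.185.
Head is higher in the deep piezometer, so vertical flow is upward (discharge condition).

|i_v| ≈ 0.185; vertical flow is upward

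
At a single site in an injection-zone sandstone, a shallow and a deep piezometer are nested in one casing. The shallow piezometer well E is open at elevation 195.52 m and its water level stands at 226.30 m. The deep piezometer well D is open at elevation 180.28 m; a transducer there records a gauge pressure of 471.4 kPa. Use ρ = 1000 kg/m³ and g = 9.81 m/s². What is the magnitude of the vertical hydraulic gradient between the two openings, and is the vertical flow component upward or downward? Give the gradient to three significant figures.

|i_v| ≈ 0.133; vertical flow is upward

Total head at well E: h = 226.30 m (water level in the standpipe).
Pressure head at well D: ψ = P/(ρg) = 471.4×1000 / (1000 × 9.81) = 48.05 m.
Total head at well D: h = z + ψ = 180.28 + 48.05 = 228.33 m.
Δh = h(well E) − h(well D) = 226.30 − 228.33 = -2.03 m.
Vertical separation Δz = 195.52 − 180.28 = 15.24 m.
|i_v| = |Δh| / Δz = 2.03 / 15.24 = 0.133.
Head is higher in the deep piezometer, so vertical flow is upward (discharge condition).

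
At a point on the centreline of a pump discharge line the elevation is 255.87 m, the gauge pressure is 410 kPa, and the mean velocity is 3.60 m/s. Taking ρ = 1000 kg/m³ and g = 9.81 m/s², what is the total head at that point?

h ≈ 298.32 m

Pressure head ψ = P/(ρg) = 410×1000 / (1000 × 9.81) = 41.79 m.
Velocity head = v²/(2g) = 3.60² / (2 × 9.81) = 0.661 m.
h = z + ψ + v²/(2g) = 255.87 + 41.79 + 0.661 = 298.32 m.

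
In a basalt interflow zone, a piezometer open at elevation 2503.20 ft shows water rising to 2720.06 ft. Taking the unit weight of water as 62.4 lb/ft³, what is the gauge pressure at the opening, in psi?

Pressure head ψ = h − z = 2720.06 − 2503.20 = 216.86 ft.
P = γ·ψ / 144 = 62.4 × 216.86 / 144 = 94.0 psi.

P ≈ 94.0 psi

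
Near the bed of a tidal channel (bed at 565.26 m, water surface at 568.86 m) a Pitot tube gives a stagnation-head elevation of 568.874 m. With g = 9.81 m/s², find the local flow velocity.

Near the bed, under hydrostatic conditions, the piezometric head (z + ψ) equals the free-surface elevation, 568.86 m.
Velocity head = total − piezometric = 568.874 − 568.86 = 0.014 m.
v = √(2g·h_v) = √(2 × 9.81 × 0.014) = 0.524 m/s.

v ≈ 0.524 m/s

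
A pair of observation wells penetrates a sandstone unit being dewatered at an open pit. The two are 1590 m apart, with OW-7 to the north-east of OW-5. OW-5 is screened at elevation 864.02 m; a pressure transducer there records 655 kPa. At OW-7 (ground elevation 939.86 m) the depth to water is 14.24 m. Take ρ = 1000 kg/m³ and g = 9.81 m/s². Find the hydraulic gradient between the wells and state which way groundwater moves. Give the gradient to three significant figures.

i ≈ 0.00325; groundwater flows toward the north-east

Pressure head at OW-5: ψ = P/(ρg) = 655×1000 / (1000 × 9.81) = 66.77 m.
Total head at OW-5: h = z + ψ = 864.02 + 66.77 = 930.79 m.
Total head at OW-7: h = 939.86 − 14.24 = 925.62 m.
Head difference: h(OW-5) − h(OW-7) = 930.79 − 925.62 = 5.17 m.
Hydraulic gradient: i = |Δh| / L = 5.17 / 1590 = 0.00325.
Flow is from higher to lower head: from OW-5 toward OW-7, i.e. toward the north-east.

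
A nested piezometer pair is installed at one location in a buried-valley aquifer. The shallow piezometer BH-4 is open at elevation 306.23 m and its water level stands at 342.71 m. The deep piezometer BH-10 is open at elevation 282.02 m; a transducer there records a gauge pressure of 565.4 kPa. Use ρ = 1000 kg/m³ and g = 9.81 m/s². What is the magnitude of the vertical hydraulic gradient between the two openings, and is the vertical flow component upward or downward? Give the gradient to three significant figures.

|i_v| ≈ 0.126; vertical flow is downward

Total head at BH-4: h = 342.71 m (water level in the standpipe).
Pressure head at BH-10: ψ = P/(ρg) = 565.4×1000 / (1000 × 9.81) = 57.64 m.
Total head at BH-10: h = z + ψ = 282.02 + 57.64 = 339.66 m.
Δh = h(BH-4) − h(BH-10) = 342.71 − 339.66 = 3.05 m.
Vertical separation Δz = 306.23 − 282.02 = 24.21 m.
|i_v| = |Δh| / Δz = 3.05 / 24.21 = 0.126.
Head is higher in the shallow piezometer, so vertical flow is downward (recharge condition).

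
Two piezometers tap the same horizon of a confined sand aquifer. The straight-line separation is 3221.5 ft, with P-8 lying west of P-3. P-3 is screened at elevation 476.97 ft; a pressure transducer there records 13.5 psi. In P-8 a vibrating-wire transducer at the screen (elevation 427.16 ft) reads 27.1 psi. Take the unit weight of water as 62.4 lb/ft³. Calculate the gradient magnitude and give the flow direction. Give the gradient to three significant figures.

Pressure head at P-3: ψ = 144·P/γ = 144 × 13.5 / 62.4 = 31.15 ft.
Total head at P-3: h = z + ψ = 476.97 + 31.15 = 508.12 ft.
Pressure head at P-8: ψ = 144·P/γ = 144 × 27.1 / 62.4 = 62.54 ft.
Total head at P-8: h = z + ψ = 427.16 + 62.54 = 489.70 ft.
Head difference: h(P-3) − h(P-8) = 508.12 − 489.70 = 18.42 ft.
Hydraulic gradient: i = |Δh| / L = 18.42 / 3221.5 = 0.00572.
Flow is from higher to lower head: from P-3 toward P-8, i.e. toward the west.

i ≈ 0.00572; groundwater flows toward the west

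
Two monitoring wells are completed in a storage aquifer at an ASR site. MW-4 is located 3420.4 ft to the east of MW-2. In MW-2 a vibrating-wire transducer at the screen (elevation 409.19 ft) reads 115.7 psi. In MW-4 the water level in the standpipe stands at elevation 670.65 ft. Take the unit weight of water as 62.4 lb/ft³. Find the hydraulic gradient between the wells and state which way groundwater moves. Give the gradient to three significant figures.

i ≈ 0.00162; groundwater flows toward the east

Pressure head at MW-2: ψ = 144·P/γ = 144 × 115.7 / 62.4 = 267.00 ft.
Total head at MW-2: h = z + ψ = 409.19 + 267.00 = 676.19 ft.
Total head at MW-4: h = 670.65 ft (water level in the piezometer is the total head).
Head difference: h(MW-2) − h(MW-4) = 676.19 − 670.65 = 5.54 ft.
Hydraulic gradient: i = |Δh| / L = 5.54 / 3420.4 = 0.00162.
Flow is from higher to lower head: from MW-2 toward MW-4, i.e. toward the east.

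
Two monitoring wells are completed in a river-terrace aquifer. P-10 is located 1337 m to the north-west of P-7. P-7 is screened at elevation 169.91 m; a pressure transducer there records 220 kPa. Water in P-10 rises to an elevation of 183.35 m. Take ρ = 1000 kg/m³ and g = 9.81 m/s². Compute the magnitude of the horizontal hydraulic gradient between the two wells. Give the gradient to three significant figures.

i ≈ 0.00672

Pressure head at P-7: ψ = P/(ρg) = 220×1000 / (1000 × 9.81) = 22.43 m.
Total head at P-7: h = z + ψ = 169.91 + 22.43 = 192.34 m.
Total head at P-10: h = 183.35 m (water level in the piezometer is the total head).
Head difference: h(P-7) − h(P-10) = 192.34 − 183.35 = 8.99 m.
Hydraulic gradient: i = |Δh| / L = 8.99 / 1337 = 0.00672.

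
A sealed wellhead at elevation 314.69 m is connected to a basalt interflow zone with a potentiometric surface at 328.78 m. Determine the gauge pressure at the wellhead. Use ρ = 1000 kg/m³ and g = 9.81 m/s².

P ≈ 138 kPa

Head above the cap: Δh = 328.78 − 314.69 = 14.09 m.
P = ρgΔh = 1000 × 9.81 × 14.09 = 138223 Pa ≈ 138 kPa.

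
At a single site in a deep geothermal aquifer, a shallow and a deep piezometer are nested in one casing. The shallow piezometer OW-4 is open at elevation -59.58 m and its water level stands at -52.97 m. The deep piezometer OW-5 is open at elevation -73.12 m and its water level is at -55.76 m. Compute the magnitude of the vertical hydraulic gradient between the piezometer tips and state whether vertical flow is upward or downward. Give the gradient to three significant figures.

|i_v| ≈ 0.206; vertical flow is downward

Total head at OW-4: h = -52.97 m (water level in the standpipe).
Total head at OW-5: h = -55.76 m.
Δh = h(OW-4) − h(OW-5) = -52.97 − (-55.76) = 2.79 m.
Vertical separation Δz = -59.58 − (-73.12) = 13.54 m.
|i_v| = |Δh| / Δz = 2.79 / 13.54 = 0.206.
Head is higher in the shallow piezometer, so vertical flow is downward (recharge condition).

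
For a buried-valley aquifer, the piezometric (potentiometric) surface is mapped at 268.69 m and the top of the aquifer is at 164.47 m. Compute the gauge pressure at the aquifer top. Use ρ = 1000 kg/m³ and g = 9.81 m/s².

Pressure head at the aquifer top: ψ = h − z = 268.69 − 164.47 = 104.22 m.
P = ρgψ = 1000 × 9.81 × 104.22 = 1022398 Pa ≈ 1020 kPa.

P ≈ 1020 kPa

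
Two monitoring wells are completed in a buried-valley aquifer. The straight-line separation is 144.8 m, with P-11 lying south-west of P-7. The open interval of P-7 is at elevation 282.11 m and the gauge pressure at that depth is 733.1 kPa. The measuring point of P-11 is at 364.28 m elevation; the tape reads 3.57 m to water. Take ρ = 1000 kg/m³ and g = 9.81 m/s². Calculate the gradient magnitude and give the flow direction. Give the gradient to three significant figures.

Pressure head at P-7: ψ = P/(ρg) = 733.1×1000 / (1000 × 9.81) = 74.73 m.
Total head at P-7: h = z + ψ = 282.11 + 74.73 = 356.84 m.
Total head at P-11: h = 364.28 − 3.57 = 360.71 m.
Head difference: h(P-7) − h(P-11) = 356.84 − 360.71 = -3.87 m.
Hydraulic gradient: i = |Δh| / L = 3.87 / 144.8 = 0.0267.
Flow is from higher to lower head: from P-11 toward P-7, i.e. toward the north-east.

i ≈ 0.0267; groundwater flows toward the north-east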